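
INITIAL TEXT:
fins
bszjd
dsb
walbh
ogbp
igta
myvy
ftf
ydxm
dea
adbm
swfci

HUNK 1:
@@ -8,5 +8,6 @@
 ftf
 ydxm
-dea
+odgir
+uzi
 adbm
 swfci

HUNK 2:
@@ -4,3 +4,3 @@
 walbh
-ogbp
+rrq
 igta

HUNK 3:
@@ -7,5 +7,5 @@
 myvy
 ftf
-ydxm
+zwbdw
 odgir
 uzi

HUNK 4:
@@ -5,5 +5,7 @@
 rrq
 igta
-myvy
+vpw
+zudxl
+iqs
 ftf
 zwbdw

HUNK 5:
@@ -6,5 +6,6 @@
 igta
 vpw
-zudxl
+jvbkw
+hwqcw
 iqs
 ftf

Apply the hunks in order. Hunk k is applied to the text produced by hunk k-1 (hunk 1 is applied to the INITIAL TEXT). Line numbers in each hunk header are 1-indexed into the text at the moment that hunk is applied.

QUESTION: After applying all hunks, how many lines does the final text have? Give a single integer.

Hunk 1: at line 8 remove [dea] add [odgir,uzi] -> 13 lines: fins bszjd dsb walbh ogbp igta myvy ftf ydxm odgir uzi adbm swfci
Hunk 2: at line 4 remove [ogbp] add [rrq] -> 13 lines: fins bszjd dsb walbh rrq igta myvy ftf ydxm odgir uzi adbm swfci
Hunk 3: at line 7 remove [ydxm] add [zwbdw] -> 13 lines: fins bszjd dsb walbh rrq igta myvy ftf zwbdw odgir uzi adbm swfci
Hunk 4: at line 5 remove [myvy] add [vpw,zudxl,iqs] -> 15 lines: fins bszjd dsb walbh rrq igta vpw zudxl iqs ftf zwbdw odgir uzi adbm swfci
Hunk 5: at line 6 remove [zudxl] add [jvbkw,hwqcw] -> 16 lines: fins bszjd dsb walbh rrq igta vpw jvbkw hwqcw iqs ftf zwbdw odgir uzi adbm swfci
Final line count: 16

Answer: 16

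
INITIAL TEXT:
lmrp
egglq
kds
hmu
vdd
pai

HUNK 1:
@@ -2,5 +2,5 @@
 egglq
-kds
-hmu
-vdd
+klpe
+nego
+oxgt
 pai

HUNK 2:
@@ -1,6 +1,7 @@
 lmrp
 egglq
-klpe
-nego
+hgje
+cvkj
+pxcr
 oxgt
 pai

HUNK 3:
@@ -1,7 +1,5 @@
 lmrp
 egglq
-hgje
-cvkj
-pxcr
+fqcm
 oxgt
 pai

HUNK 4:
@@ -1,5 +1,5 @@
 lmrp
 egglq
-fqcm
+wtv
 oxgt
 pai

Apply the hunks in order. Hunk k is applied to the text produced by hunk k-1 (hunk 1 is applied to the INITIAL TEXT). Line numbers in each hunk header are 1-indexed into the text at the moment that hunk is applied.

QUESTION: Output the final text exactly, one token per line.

Hunk 1: at line 2 remove [kds,hmu,vdd] add [klpe,nego,oxgt] -> 6 lines: lmrp egglq klpe nego oxgt pai
Hunk 2: at line 1 remove [klpe,nego] add [hgje,cvkj,pxcr] -> 7 lines: lmrp egglq hgje cvkj pxcr oxgt pai
Hunk 3: at line 1 remove [hgje,cvkj,pxcr] add [fqcm] -> 5 lines: lmrp egglq fqcm oxgt pai
Hunk 4: at line 1 remove [fqcm] add [wtv] -> 5 lines: lmrp egglq wtv oxgt pai

Answer: lmrp
egglq
wtv
oxgt
pai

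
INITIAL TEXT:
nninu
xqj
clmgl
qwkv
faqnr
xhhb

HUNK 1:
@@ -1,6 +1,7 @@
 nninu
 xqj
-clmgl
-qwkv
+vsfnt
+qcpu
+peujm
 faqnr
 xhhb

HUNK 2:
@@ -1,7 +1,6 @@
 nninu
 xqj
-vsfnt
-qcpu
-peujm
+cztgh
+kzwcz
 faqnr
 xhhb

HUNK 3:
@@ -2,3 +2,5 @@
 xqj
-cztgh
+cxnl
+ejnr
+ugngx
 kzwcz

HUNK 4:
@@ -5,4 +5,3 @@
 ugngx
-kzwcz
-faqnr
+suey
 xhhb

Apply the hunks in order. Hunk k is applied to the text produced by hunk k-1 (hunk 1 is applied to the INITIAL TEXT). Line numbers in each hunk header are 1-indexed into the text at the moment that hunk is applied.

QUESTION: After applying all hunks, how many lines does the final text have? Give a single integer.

Answer: 7

Derivation:
Hunk 1: at line 1 remove [clmgl,qwkv] add [vsfnt,qcpu,peujm] -> 7 lines: nninu xqj vsfnt qcpu peujm faqnr xhhb
Hunk 2: at line 1 remove [vsfnt,qcpu,peujm] add [cztgh,kzwcz] -> 6 lines: nninu xqj cztgh kzwcz faqnr xhhb
Hunk 3: at line 2 remove [cztgh] add [cxnl,ejnr,ugngx] -> 8 lines: nninu xqj cxnl ejnr ugngx kzwcz faqnr xhhb
Hunk 4: at line 5 remove [kzwcz,faqnr] add [suey] -> 7 lines: nninu xqj cxnl ejnr ugngx suey xhhb
Final line count: 7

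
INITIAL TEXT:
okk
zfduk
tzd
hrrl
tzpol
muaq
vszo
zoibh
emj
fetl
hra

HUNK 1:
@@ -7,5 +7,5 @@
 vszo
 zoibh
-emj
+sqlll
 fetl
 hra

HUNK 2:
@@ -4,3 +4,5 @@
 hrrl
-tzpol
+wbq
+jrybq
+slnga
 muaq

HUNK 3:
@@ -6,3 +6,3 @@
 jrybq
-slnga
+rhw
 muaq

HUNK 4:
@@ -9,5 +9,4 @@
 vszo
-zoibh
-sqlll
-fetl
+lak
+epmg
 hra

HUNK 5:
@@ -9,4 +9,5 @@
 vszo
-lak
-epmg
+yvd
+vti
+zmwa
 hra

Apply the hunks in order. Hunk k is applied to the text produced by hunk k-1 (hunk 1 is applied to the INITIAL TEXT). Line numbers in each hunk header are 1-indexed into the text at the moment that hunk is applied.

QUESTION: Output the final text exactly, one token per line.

Hunk 1: at line 7 remove [emj] add [sqlll] -> 11 lines: okk zfduk tzd hrrl tzpol muaq vszo zoibh sqlll fetl hra
Hunk 2: at line 4 remove [tzpol] add [wbq,jrybq,slnga] -> 13 lines: okk zfduk tzd hrrl wbq jrybq slnga muaq vszo zoibh sqlll fetl hra
Hunk 3: at line 6 remove [slnga] add [rhw] -> 13 lines: okk zfduk tzd hrrl wbq jrybq rhw muaq vszo zoibh sqlll fetl hra
Hunk 4: at line 9 remove [zoibh,sqlll,fetl] add [lak,epmg] -> 12 lines: okk zfduk tzd hrrl wbq jrybq rhw muaq vszo lak epmg hra
Hunk 5: at line 9 remove [lak,epmg] add [yvd,vti,zmwa] -> 13 lines: okk zfduk tzd hrrl wbq jrybq rhw muaq vszo yvd vti zmwa hra

Answer: okk
zfduk
tzd
hrrl
wbq
jrybq
rhw
muaq
vszo
yvd
vti
zmwa
hra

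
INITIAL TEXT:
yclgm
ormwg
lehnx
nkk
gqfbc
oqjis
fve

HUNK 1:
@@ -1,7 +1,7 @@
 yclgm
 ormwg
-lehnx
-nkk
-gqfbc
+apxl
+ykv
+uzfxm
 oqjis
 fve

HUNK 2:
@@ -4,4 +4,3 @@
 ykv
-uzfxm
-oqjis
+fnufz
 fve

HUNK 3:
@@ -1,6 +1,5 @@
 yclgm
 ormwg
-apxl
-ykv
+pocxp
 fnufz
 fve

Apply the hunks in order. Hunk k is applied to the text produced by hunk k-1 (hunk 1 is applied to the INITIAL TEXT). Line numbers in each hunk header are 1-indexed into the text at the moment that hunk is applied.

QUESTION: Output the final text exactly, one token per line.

Answer: yclgm
ormwg
pocxp
fnufz
fve

Derivation:
Hunk 1: at line 1 remove [lehnx,nkk,gqfbc] add [apxl,ykv,uzfxm] -> 7 lines: yclgm ormwg apxl ykv uzfxm oqjis fve
Hunk 2: at line 4 remove [uzfxm,oqjis] add [fnufz] -> 6 lines: yclgm ormwg apxl ykv fnufz fve
Hunk 3: at line 1 remove [apxl,ykv] add [pocxp] -> 5 lines: yclgm ormwg pocxp fnufz fve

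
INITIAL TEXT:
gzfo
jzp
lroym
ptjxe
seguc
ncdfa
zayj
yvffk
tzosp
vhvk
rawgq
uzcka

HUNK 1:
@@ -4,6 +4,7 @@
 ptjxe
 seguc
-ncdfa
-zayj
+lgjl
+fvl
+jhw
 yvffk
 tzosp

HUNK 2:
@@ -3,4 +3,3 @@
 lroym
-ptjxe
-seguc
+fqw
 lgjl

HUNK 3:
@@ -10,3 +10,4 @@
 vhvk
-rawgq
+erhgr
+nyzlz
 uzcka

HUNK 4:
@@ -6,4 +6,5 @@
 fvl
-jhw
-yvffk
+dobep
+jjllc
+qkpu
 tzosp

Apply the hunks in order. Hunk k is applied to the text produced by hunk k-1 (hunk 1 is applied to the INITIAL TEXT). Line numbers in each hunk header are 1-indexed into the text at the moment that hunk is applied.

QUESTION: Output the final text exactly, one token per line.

Hunk 1: at line 4 remove [ncdfa,zayj] add [lgjl,fvl,jhw] -> 13 lines: gzfo jzp lroym ptjxe seguc lgjl fvl jhw yvffk tzosp vhvk rawgq uzcka
Hunk 2: at line 3 remove [ptjxe,seguc] add [fqw] -> 12 lines: gzfo jzp lroym fqw lgjl fvl jhw yvffk tzosp vhvk rawgq uzcka
Hunk 3: at line 10 remove [rawgq] add [erhgr,nyzlz] -> 13 lines: gzfo jzp lroym fqw lgjl fvl jhw yvffk tzosp vhvk erhgr nyzlz uzcka
Hunk 4: at line 6 remove [jhw,yvffk] add [dobep,jjllc,qkpu] -> 14 lines: gzfo jzp lroym fqw lgjl fvl dobep jjllc qkpu tzosp vhvk erhgr nyzlz uzcka

Answer: gzfo
jzp
lroym
fqw
lgjl
fvl
dobep
jjllc
qkpu
tzosp
vhvk
erhgr
nyzlz
uzcka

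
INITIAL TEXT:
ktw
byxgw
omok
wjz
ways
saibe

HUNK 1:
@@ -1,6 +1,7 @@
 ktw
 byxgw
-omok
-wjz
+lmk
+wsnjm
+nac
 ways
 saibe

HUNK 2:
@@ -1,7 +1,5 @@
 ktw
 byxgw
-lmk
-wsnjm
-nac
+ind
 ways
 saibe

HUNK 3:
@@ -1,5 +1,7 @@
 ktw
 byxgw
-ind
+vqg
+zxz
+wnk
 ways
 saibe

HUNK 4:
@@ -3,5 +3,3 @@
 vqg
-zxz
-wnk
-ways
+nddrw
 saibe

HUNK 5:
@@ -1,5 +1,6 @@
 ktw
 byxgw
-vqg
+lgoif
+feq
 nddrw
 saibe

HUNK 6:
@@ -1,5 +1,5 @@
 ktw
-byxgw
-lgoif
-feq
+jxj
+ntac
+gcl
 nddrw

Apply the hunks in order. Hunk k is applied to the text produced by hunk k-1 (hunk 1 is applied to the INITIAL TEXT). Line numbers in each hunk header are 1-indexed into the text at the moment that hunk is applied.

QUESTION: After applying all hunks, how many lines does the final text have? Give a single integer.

Answer: 6

Derivation:
Hunk 1: at line 1 remove [omok,wjz] add [lmk,wsnjm,nac] -> 7 lines: ktw byxgw lmk wsnjm nac ways saibe
Hunk 2: at line 1 remove [lmk,wsnjm,nac] add [ind] -> 5 lines: ktw byxgw ind ways saibe
Hunk 3: at line 1 remove [ind] add [vqg,zxz,wnk] -> 7 lines: ktw byxgw vqg zxz wnk ways saibe
Hunk 4: at line 3 remove [zxz,wnk,ways] add [nddrw] -> 5 lines: ktw byxgw vqg nddrw saibe
Hunk 5: at line 1 remove [vqg] add [lgoif,feq] -> 6 lines: ktw byxgw lgoif feq nddrw saibe
Hunk 6: at line 1 remove [byxgw,lgoif,feq] add [jxj,ntac,gcl] -> 6 lines: ktw jxj ntac gcl nddrw saibe
Final line count: 6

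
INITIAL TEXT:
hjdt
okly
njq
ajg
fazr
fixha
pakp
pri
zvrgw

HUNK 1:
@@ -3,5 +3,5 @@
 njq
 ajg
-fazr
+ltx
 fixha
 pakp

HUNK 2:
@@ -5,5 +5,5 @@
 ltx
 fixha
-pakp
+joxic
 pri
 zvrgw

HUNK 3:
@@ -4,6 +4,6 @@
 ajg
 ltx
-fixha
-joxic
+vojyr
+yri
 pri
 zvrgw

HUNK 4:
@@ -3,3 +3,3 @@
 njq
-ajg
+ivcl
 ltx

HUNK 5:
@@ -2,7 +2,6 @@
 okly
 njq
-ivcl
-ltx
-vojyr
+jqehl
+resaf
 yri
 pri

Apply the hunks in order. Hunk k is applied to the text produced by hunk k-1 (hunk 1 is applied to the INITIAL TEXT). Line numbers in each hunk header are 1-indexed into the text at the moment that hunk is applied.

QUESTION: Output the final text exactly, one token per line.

Answer: hjdt
okly
njq
jqehl
resaf
yri
pri
zvrgw

Derivation:
Hunk 1: at line 3 remove [fazr] add [ltx] -> 9 lines: hjdt okly njq ajg ltx fixha pakp pri zvrgw
Hunk 2: at line 5 remove [pakp] add [joxic] -> 9 lines: hjdt okly njq ajg ltx fixha joxic pri zvrgw
Hunk 3: at line 4 remove [fixha,joxic] add [vojyr,yri] -> 9 lines: hjdt okly njq ajg ltx vojyr yri pri zvrgw
Hunk 4: at line 3 remove [ajg] add [ivcl] -> 9 lines: hjdt okly njq ivcl ltx vojyr yri pri zvrgw
Hunk 5: at line 2 remove [ivcl,ltx,vojyr] add [jqehl,resaf] -> 8 lines: hjdt okly njq jqehl resaf yri pri zvrgw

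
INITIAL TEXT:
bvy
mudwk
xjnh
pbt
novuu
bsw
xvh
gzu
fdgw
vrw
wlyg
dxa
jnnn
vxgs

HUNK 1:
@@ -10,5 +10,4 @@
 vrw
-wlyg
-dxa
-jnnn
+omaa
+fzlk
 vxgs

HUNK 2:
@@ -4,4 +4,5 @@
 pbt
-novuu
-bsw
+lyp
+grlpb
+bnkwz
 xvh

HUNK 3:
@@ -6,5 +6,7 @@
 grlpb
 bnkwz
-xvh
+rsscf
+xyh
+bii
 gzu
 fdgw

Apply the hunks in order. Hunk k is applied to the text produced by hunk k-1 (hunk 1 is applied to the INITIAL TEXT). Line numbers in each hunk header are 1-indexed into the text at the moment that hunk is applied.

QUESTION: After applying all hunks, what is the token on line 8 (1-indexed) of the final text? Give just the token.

Hunk 1: at line 10 remove [wlyg,dxa,jnnn] add [omaa,fzlk] -> 13 lines: bvy mudwk xjnh pbt novuu bsw xvh gzu fdgw vrw omaa fzlk vxgs
Hunk 2: at line 4 remove [novuu,bsw] add [lyp,grlpb,bnkwz] -> 14 lines: bvy mudwk xjnh pbt lyp grlpb bnkwz xvh gzu fdgw vrw omaa fzlk vxgs
Hunk 3: at line 6 remove [xvh] add [rsscf,xyh,bii] -> 16 lines: bvy mudwk xjnh pbt lyp grlpb bnkwz rsscf xyh bii gzu fdgw vrw omaa fzlk vxgs
Final line 8: rsscf

Answer: rsscf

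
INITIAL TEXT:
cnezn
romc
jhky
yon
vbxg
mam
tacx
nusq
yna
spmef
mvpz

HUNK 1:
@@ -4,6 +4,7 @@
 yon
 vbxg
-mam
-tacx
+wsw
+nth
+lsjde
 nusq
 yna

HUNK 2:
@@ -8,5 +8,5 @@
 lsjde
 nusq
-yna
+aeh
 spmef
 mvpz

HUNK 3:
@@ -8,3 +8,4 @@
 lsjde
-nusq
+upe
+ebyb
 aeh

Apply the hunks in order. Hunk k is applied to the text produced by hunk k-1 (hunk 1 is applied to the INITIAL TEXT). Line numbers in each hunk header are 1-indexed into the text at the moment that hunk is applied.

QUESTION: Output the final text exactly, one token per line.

Answer: cnezn
romc
jhky
yon
vbxg
wsw
nth
lsjde
upe
ebyb
aeh
spmef
mvpz

Derivation:
Hunk 1: at line 4 remove [mam,tacx] add [wsw,nth,lsjde] -> 12 lines: cnezn romc jhky yon vbxg wsw nth lsjde nusq yna spmef mvpz
Hunk 2: at line 8 remove [yna] add [aeh] -> 12 lines: cnezn romc jhky yon vbxg wsw nth lsjde nusq aeh spmef mvpz
Hunk 3: at line 8 remove [nusq] add [upe,ebyb] -> 13 lines: cnezn romc jhky yon vbxg wsw nth lsjde upe ebyb aeh spmef mvpz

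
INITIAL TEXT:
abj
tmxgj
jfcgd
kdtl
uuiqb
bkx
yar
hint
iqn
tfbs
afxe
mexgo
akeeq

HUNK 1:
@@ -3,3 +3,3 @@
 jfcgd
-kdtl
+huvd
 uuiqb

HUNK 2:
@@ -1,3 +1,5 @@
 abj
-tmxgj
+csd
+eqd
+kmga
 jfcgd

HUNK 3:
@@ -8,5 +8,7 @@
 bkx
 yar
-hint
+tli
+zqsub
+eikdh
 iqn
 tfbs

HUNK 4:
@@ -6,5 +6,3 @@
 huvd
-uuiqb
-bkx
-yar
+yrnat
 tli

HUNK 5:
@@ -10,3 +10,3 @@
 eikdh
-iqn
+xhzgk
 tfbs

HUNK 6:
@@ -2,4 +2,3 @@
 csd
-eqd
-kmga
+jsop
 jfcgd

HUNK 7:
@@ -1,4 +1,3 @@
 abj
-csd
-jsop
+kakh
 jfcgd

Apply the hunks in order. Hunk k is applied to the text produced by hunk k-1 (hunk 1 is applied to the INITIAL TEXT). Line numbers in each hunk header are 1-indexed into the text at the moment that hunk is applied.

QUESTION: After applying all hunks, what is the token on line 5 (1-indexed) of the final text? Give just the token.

Answer: yrnat

Derivation:
Hunk 1: at line 3 remove [kdtl] add [huvd] -> 13 lines: abj tmxgj jfcgd huvd uuiqb bkx yar hint iqn tfbs afxe mexgo akeeq
Hunk 2: at line 1 remove [tmxgj] add [csd,eqd,kmga] -> 15 lines: abj csd eqd kmga jfcgd huvd uuiqb bkx yar hint iqn tfbs afxe mexgo akeeq
Hunk 3: at line 8 remove [hint] add [tli,zqsub,eikdh] -> 17 lines: abj csd eqd kmga jfcgd huvd uuiqb bkx yar tli zqsub eikdh iqn tfbs afxe mexgo akeeq
Hunk 4: at line 6 remove [uuiqb,bkx,yar] add [yrnat] -> 15 lines: abj csd eqd kmga jfcgd huvd yrnat tli zqsub eikdh iqn tfbs afxe mexgo akeeq
Hunk 5: at line 10 remove [iqn] add [xhzgk] -> 15 lines: abj csd eqd kmga jfcgd huvd yrnat tli zqsub eikdh xhzgk tfbs afxe mexgo akeeq
Hunk 6: at line 2 remove [eqd,kmga] add [jsop] -> 14 lines: abj csd jsop jfcgd huvd yrnat tli zqsub eikdh xhzgk tfbs afxe mexgo akeeq
Hunk 7: at line 1 remove [csd,jsop] add [kakh] -> 13 lines: abj kakh jfcgd huvd yrnat tli zqsub eikdh xhzgk tfbs afxe mexgo akeeq
Final line 5: yrnat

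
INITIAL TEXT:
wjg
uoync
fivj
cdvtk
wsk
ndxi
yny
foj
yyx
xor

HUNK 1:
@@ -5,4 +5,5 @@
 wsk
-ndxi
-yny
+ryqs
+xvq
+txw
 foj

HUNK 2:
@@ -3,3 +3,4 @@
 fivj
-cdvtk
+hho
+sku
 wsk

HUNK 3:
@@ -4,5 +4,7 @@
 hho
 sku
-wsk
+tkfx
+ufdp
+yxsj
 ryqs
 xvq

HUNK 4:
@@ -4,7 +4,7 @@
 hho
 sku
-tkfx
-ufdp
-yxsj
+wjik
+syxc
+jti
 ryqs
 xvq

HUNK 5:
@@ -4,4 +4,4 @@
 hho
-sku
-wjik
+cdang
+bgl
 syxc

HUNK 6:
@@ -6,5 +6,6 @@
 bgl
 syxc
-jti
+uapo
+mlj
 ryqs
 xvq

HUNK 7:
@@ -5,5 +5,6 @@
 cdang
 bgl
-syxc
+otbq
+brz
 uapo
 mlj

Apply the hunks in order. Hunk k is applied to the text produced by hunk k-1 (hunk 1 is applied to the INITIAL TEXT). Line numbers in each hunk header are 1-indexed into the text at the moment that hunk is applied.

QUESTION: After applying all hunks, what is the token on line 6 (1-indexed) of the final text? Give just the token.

Answer: bgl

Derivation:
Hunk 1: at line 5 remove [ndxi,yny] add [ryqs,xvq,txw] -> 11 lines: wjg uoync fivj cdvtk wsk ryqs xvq txw foj yyx xor
Hunk 2: at line 3 remove [cdvtk] add [hho,sku] -> 12 lines: wjg uoync fivj hho sku wsk ryqs xvq txw foj yyx xor
Hunk 3: at line 4 remove [wsk] add [tkfx,ufdp,yxsj] -> 14 lines: wjg uoync fivj hho sku tkfx ufdp yxsj ryqs xvq txw foj yyx xor
Hunk 4: at line 4 remove [tkfx,ufdp,yxsj] add [wjik,syxc,jti] -> 14 lines: wjg uoync fivj hho sku wjik syxc jti ryqs xvq txw foj yyx xor
Hunk 5: at line 4 remove [sku,wjik] add [cdang,bgl] -> 14 lines: wjg uoync fivj hho cdang bgl syxc jti ryqs xvq txw foj yyx xor
Hunk 6: at line 6 remove [jti] add [uapo,mlj] -> 15 lines: wjg uoync fivj hho cdang bgl syxc uapo mlj ryqs xvq txw foj yyx xor
Hunk 7: at line 5 remove [syxc] add [otbq,brz] -> 16 lines: wjg uoync fivj hho cdang bgl otbq brz uapo mlj ryqs xvq txw foj yyx xor
Final line 6: bgl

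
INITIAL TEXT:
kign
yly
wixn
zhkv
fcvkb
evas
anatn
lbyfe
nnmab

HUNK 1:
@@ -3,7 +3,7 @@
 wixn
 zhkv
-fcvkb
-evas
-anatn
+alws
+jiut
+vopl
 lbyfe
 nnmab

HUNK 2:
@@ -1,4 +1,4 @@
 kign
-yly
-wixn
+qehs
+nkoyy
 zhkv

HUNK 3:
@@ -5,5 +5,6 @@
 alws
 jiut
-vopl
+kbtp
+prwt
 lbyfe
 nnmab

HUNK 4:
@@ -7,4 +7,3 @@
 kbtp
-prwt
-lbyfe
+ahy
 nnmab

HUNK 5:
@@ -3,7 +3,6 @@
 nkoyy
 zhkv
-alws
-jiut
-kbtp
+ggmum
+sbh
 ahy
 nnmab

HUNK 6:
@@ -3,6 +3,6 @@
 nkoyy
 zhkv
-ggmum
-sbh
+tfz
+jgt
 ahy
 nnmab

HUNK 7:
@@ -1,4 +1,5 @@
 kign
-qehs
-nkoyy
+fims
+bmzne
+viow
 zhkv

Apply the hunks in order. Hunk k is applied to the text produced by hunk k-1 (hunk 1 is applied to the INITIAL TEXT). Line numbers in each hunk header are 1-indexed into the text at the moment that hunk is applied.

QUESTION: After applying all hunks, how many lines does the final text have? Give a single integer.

Hunk 1: at line 3 remove [fcvkb,evas,anatn] add [alws,jiut,vopl] -> 9 lines: kign yly wixn zhkv alws jiut vopl lbyfe nnmab
Hunk 2: at line 1 remove [yly,wixn] add [qehs,nkoyy] -> 9 lines: kign qehs nkoyy zhkv alws jiut vopl lbyfe nnmab
Hunk 3: at line 5 remove [vopl] add [kbtp,prwt] -> 10 lines: kign qehs nkoyy zhkv alws jiut kbtp prwt lbyfe nnmab
Hunk 4: at line 7 remove [prwt,lbyfe] add [ahy] -> 9 lines: kign qehs nkoyy zhkv alws jiut kbtp ahy nnmab
Hunk 5: at line 3 remove [alws,jiut,kbtp] add [ggmum,sbh] -> 8 lines: kign qehs nkoyy zhkv ggmum sbh ahy nnmab
Hunk 6: at line 3 remove [ggmum,sbh] add [tfz,jgt] -> 8 lines: kign qehs nkoyy zhkv tfz jgt ahy nnmab
Hunk 7: at line 1 remove [qehs,nkoyy] add [fims,bmzne,viow] -> 9 lines: kign fims bmzne viow zhkv tfz jgt ahy nnmab
Final line count: 9

Answer: 9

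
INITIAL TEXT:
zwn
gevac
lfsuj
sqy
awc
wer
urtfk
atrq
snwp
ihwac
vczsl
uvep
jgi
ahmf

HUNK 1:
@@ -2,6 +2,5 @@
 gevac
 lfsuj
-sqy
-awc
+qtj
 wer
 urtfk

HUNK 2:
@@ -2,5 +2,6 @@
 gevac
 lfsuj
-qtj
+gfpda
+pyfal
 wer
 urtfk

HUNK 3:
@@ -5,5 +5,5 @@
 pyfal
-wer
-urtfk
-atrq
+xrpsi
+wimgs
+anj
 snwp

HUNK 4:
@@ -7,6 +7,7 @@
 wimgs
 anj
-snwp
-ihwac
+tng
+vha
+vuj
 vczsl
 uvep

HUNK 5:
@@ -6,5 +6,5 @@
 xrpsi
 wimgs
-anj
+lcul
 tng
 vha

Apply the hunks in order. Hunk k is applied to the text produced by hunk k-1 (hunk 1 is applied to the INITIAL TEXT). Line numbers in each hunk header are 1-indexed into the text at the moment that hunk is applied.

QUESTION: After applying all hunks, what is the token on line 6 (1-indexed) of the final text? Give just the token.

Answer: xrpsi

Derivation:
Hunk 1: at line 2 remove [sqy,awc] add [qtj] -> 13 lines: zwn gevac lfsuj qtj wer urtfk atrq snwp ihwac vczsl uvep jgi ahmf
Hunk 2: at line 2 remove [qtj] add [gfpda,pyfal] -> 14 lines: zwn gevac lfsuj gfpda pyfal wer urtfk atrq snwp ihwac vczsl uvep jgi ahmf
Hunk 3: at line 5 remove [wer,urtfk,atrq] add [xrpsi,wimgs,anj] -> 14 lines: zwn gevac lfsuj gfpda pyfal xrpsi wimgs anj snwp ihwac vczsl uvep jgi ahmf
Hunk 4: at line 7 remove [snwp,ihwac] add [tng,vha,vuj] -> 15 lines: zwn gevac lfsuj gfpda pyfal xrpsi wimgs anj tng vha vuj vczsl uvep jgi ahmf
Hunk 5: at line 6 remove [anj] add [lcul] -> 15 lines: zwn gevac lfsuj gfpda pyfal xrpsi wimgs lcul tng vha vuj vczsl uvep jgi ahmf
Final line 6: xrpsi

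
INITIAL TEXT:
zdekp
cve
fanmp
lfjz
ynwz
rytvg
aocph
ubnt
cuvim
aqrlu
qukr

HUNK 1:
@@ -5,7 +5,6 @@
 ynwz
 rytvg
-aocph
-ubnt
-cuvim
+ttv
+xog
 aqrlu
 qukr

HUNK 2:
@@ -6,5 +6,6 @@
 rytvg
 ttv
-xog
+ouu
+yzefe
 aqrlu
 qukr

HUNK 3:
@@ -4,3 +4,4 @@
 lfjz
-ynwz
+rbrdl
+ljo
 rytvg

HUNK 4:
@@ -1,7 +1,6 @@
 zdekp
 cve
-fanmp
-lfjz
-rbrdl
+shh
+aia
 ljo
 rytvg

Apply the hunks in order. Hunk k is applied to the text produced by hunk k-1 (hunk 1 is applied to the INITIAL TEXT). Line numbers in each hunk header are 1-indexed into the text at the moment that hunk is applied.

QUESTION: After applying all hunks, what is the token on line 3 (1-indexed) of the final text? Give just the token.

Hunk 1: at line 5 remove [aocph,ubnt,cuvim] add [ttv,xog] -> 10 lines: zdekp cve fanmp lfjz ynwz rytvg ttv xog aqrlu qukr
Hunk 2: at line 6 remove [xog] add [ouu,yzefe] -> 11 lines: zdekp cve fanmp lfjz ynwz rytvg ttv ouu yzefe aqrlu qukr
Hunk 3: at line 4 remove [ynwz] add [rbrdl,ljo] -> 12 lines: zdekp cve fanmp lfjz rbrdl ljo rytvg ttv ouu yzefe aqrlu qukr
Hunk 4: at line 1 remove [fanmp,lfjz,rbrdl] add [shh,aia] -> 11 lines: zdekp cve shh aia ljo rytvg ttv ouu yzefe aqrlu qukr
Final line 3: shh

Answer: shh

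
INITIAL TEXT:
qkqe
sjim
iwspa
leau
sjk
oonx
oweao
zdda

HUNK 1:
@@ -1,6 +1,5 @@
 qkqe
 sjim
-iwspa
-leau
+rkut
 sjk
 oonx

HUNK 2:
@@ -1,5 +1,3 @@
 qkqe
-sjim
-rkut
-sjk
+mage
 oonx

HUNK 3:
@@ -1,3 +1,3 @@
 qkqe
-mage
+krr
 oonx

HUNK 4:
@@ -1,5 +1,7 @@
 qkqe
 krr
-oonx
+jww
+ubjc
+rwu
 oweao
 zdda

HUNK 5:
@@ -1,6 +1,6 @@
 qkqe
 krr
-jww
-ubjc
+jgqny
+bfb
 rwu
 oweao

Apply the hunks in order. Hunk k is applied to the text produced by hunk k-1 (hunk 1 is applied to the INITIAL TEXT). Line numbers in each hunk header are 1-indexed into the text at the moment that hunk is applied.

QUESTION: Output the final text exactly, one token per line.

Hunk 1: at line 1 remove [iwspa,leau] add [rkut] -> 7 lines: qkqe sjim rkut sjk oonx oweao zdda
Hunk 2: at line 1 remove [sjim,rkut,sjk] add [mage] -> 5 lines: qkqe mage oonx oweao zdda
Hunk 3: at line 1 remove [mage] add [krr] -> 5 lines: qkqe krr oonx oweao zdda
Hunk 4: at line 1 remove [oonx] add [jww,ubjc,rwu] -> 7 lines: qkqe krr jww ubjc rwu oweao zdda
Hunk 5: at line 1 remove [jww,ubjc] add [jgqny,bfb] -> 7 lines: qkqe krr jgqny bfb rwu oweao zdda

Answer: qkqe
krr
jgqny
bfb
rwu
oweao
zdda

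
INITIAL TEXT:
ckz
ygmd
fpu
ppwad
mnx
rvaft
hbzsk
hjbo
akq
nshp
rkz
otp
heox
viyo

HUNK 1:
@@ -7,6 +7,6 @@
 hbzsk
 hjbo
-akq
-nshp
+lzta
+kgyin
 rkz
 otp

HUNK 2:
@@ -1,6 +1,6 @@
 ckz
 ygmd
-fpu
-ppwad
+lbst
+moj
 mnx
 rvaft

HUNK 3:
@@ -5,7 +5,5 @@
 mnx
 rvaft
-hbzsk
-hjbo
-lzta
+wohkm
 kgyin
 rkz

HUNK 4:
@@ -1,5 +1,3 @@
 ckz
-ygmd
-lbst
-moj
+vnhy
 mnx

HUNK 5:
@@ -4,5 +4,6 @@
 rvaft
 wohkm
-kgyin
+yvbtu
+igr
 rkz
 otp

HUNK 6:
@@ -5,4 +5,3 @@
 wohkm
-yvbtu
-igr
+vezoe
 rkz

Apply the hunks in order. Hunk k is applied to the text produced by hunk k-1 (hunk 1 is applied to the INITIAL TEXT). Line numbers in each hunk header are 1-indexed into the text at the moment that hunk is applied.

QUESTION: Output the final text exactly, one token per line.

Hunk 1: at line 7 remove [akq,nshp] add [lzta,kgyin] -> 14 lines: ckz ygmd fpu ppwad mnx rvaft hbzsk hjbo lzta kgyin rkz otp heox viyo
Hunk 2: at line 1 remove [fpu,ppwad] add [lbst,moj] -> 14 lines: ckz ygmd lbst moj mnx rvaft hbzsk hjbo lzta kgyin rkz otp heox viyo
Hunk 3: at line 5 remove [hbzsk,hjbo,lzta] add [wohkm] -> 12 lines: ckz ygmd lbst moj mnx rvaft wohkm kgyin rkz otp heox viyo
Hunk 4: at line 1 remove [ygmd,lbst,moj] add [vnhy] -> 10 lines: ckz vnhy mnx rvaft wohkm kgyin rkz otp heox viyo
Hunk 5: at line 4 remove [kgyin] add [yvbtu,igr] -> 11 lines: ckz vnhy mnx rvaft wohkm yvbtu igr rkz otp heox viyo
Hunk 6: at line 5 remove [yvbtu,igr] add [vezoe] -> 10 lines: ckz vnhy mnx rvaft wohkm vezoe rkz otp heox viyo

Answer: ckz
vnhy
mnx
rvaft
wohkm
vezoe
rkz
otp
heox
viyo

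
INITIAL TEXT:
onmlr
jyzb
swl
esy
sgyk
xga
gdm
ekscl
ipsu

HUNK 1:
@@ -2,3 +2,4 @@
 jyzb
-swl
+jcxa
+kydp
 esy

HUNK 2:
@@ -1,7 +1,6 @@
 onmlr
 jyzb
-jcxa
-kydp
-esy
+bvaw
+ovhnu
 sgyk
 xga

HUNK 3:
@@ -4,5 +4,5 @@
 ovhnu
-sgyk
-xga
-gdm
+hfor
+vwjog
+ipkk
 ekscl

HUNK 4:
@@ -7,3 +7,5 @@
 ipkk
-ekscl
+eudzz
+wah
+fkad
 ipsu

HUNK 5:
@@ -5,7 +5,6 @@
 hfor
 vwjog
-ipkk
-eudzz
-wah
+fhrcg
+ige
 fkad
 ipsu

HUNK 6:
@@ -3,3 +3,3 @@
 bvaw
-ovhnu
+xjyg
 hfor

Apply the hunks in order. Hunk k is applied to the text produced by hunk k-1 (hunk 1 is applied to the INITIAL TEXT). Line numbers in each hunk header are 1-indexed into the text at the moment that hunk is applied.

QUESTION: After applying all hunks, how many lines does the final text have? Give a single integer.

Hunk 1: at line 2 remove [swl] add [jcxa,kydp] -> 10 lines: onmlr jyzb jcxa kydp esy sgyk xga gdm ekscl ipsu
Hunk 2: at line 1 remove [jcxa,kydp,esy] add [bvaw,ovhnu] -> 9 lines: onmlr jyzb bvaw ovhnu sgyk xga gdm ekscl ipsu
Hunk 3: at line 4 remove [sgyk,xga,gdm] add [hfor,vwjog,ipkk] -> 9 lines: onmlr jyzb bvaw ovhnu hfor vwjog ipkk ekscl ipsu
Hunk 4: at line 7 remove [ekscl] add [eudzz,wah,fkad] -> 11 lines: onmlr jyzb bvaw ovhnu hfor vwjog ipkk eudzz wah fkad ipsu
Hunk 5: at line 5 remove [ipkk,eudzz,wah] add [fhrcg,ige] -> 10 lines: onmlr jyzb bvaw ovhnu hfor vwjog fhrcg ige fkad ipsu
Hunk 6: at line 3 remove [ovhnu] add [xjyg] -> 10 lines: onmlr jyzb bvaw xjyg hfor vwjog fhrcg ige fkad ipsu
Final line count: 10

Answer: 10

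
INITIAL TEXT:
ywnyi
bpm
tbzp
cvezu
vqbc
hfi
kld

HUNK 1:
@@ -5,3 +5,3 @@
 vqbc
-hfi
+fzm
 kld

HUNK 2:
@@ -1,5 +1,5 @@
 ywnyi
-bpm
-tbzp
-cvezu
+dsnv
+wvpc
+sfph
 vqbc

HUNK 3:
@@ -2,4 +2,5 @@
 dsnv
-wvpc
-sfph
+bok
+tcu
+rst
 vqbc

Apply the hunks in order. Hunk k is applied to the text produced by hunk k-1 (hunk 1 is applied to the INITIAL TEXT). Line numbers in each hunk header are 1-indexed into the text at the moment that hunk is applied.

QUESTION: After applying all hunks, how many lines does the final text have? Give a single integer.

Answer: 8

Derivation:
Hunk 1: at line 5 remove [hfi] add [fzm] -> 7 lines: ywnyi bpm tbzp cvezu vqbc fzm kld
Hunk 2: at line 1 remove [bpm,tbzp,cvezu] add [dsnv,wvpc,sfph] -> 7 lines: ywnyi dsnv wvpc sfph vqbc fzm kld
Hunk 3: at line 2 remove [wvpc,sfph] add [bok,tcu,rst] -> 8 lines: ywnyi dsnv bok tcu rst vqbc fzm kld
Final line count: 8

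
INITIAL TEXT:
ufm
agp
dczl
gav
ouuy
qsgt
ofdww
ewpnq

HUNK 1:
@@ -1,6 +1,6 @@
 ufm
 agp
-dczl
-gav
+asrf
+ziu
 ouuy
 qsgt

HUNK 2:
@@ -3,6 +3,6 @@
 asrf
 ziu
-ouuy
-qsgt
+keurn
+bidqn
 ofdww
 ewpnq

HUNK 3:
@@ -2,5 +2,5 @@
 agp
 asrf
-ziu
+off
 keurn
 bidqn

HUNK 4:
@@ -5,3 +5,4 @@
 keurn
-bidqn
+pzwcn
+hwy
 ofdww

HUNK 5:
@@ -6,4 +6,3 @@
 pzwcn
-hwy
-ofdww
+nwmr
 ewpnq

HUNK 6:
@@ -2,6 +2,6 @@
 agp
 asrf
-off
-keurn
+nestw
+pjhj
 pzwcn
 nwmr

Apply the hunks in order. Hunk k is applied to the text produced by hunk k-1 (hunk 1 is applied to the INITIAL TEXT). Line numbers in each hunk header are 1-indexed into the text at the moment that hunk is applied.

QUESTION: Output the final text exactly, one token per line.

Hunk 1: at line 1 remove [dczl,gav] add [asrf,ziu] -> 8 lines: ufm agp asrf ziu ouuy qsgt ofdww ewpnq
Hunk 2: at line 3 remove [ouuy,qsgt] add [keurn,bidqn] -> 8 lines: ufm agp asrf ziu keurn bidqn ofdww ewpnq
Hunk 3: at line 2 remove [ziu] add [off] -> 8 lines: ufm agp asrf off keurn bidqn ofdww ewpnq
Hunk 4: at line 5 remove [bidqn] add [pzwcn,hwy] -> 9 lines: ufm agp asrf off keurn pzwcn hwy ofdww ewpnq
Hunk 5: at line 6 remove [hwy,ofdww] add [nwmr] -> 8 lines: ufm agp asrf off keurn pzwcn nwmr ewpnq
Hunk 6: at line 2 remove [off,keurn] add [nestw,pjhj] -> 8 lines: ufm agp asrf nestw pjhj pzwcn nwmr ewpnq

Answer: ufm
agp
asrf
nestw
pjhj
pzwcn
nwmr
ewpnq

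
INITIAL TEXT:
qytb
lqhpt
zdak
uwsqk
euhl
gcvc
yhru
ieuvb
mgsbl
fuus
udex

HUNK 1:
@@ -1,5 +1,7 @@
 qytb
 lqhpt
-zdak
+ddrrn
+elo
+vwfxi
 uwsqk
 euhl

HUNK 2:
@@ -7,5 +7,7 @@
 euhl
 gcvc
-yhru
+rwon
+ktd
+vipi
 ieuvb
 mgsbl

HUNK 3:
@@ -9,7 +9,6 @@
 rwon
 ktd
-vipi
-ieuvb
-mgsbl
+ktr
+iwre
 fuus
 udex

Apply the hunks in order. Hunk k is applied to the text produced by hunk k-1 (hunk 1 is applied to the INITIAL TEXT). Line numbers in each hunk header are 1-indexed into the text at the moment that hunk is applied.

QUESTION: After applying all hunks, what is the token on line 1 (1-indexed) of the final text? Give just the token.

Hunk 1: at line 1 remove [zdak] add [ddrrn,elo,vwfxi] -> 13 lines: qytb lqhpt ddrrn elo vwfxi uwsqk euhl gcvc yhru ieuvb mgsbl fuus udex
Hunk 2: at line 7 remove [yhru] add [rwon,ktd,vipi] -> 15 lines: qytb lqhpt ddrrn elo vwfxi uwsqk euhl gcvc rwon ktd vipi ieuvb mgsbl fuus udex
Hunk 3: at line 9 remove [vipi,ieuvb,mgsbl] add [ktr,iwre] -> 14 lines: qytb lqhpt ddrrn elo vwfxi uwsqk euhl gcvc rwon ktd ktr iwre fuus udex
Final line 1: qytb

Answer: qytb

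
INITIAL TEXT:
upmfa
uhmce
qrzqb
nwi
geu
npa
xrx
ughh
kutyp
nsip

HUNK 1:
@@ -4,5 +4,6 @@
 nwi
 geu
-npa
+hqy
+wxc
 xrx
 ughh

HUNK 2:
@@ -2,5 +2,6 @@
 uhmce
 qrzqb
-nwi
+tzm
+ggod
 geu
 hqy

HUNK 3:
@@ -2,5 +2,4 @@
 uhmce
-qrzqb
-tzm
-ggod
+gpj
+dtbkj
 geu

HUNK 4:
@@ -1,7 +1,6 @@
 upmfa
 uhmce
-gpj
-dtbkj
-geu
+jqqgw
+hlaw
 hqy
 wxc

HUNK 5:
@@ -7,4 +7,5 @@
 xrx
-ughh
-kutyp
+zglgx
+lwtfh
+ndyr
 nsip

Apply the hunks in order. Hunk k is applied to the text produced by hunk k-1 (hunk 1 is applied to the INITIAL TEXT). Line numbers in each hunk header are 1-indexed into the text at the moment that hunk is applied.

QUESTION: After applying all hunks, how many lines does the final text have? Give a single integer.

Answer: 11

Derivation:
Hunk 1: at line 4 remove [npa] add [hqy,wxc] -> 11 lines: upmfa uhmce qrzqb nwi geu hqy wxc xrx ughh kutyp nsip
Hunk 2: at line 2 remove [nwi] add [tzm,ggod] -> 12 lines: upmfa uhmce qrzqb tzm ggod geu hqy wxc xrx ughh kutyp nsip
Hunk 3: at line 2 remove [qrzqb,tzm,ggod] add [gpj,dtbkj] -> 11 lines: upmfa uhmce gpj dtbkj geu hqy wxc xrx ughh kutyp nsip
Hunk 4: at line 1 remove [gpj,dtbkj,geu] add [jqqgw,hlaw] -> 10 lines: upmfa uhmce jqqgw hlaw hqy wxc xrx ughh kutyp nsip
Hunk 5: at line 7 remove [ughh,kutyp] add [zglgx,lwtfh,ndyr] -> 11 lines: upmfa uhmce jqqgw hlaw hqy wxc xrx zglgx lwtfh ndyr nsip
Final line count: 11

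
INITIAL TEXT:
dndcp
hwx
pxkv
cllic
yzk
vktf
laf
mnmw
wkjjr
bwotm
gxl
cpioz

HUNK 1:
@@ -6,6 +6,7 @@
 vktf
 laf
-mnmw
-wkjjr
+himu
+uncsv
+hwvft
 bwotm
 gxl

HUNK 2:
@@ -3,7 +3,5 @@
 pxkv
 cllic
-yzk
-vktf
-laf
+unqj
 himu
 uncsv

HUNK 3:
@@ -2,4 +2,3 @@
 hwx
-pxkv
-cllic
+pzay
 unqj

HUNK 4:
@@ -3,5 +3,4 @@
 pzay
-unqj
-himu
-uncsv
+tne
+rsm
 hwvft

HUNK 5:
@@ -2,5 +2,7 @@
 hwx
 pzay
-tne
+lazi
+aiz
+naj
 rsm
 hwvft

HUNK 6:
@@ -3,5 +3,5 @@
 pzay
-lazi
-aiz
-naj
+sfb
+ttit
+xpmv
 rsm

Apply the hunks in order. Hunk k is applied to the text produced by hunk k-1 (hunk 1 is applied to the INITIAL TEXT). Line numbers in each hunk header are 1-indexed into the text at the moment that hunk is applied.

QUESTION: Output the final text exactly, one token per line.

Hunk 1: at line 6 remove [mnmw,wkjjr] add [himu,uncsv,hwvft] -> 13 lines: dndcp hwx pxkv cllic yzk vktf laf himu uncsv hwvft bwotm gxl cpioz
Hunk 2: at line 3 remove [yzk,vktf,laf] add [unqj] -> 11 lines: dndcp hwx pxkv cllic unqj himu uncsv hwvft bwotm gxl cpioz
Hunk 3: at line 2 remove [pxkv,cllic] add [pzay] -> 10 lines: dndcp hwx pzay unqj himu uncsv hwvft bwotm gxl cpioz
Hunk 4: at line 3 remove [unqj,himu,uncsv] add [tne,rsm] -> 9 lines: dndcp hwx pzay tne rsm hwvft bwotm gxl cpioz
Hunk 5: at line 2 remove [tne] add [lazi,aiz,naj] -> 11 lines: dndcp hwx pzay lazi aiz naj rsm hwvft bwotm gxl cpioz
Hunk 6: at line 3 remove [lazi,aiz,naj] add [sfb,ttit,xpmv] -> 11 lines: dndcp hwx pzay sfb ttit xpmv rsm hwvft bwotm gxl cpioz

Answer: dndcp
hwx
pzay
sfb
ttit
xpmv
rsm
hwvft
bwotm
gxl
cpioz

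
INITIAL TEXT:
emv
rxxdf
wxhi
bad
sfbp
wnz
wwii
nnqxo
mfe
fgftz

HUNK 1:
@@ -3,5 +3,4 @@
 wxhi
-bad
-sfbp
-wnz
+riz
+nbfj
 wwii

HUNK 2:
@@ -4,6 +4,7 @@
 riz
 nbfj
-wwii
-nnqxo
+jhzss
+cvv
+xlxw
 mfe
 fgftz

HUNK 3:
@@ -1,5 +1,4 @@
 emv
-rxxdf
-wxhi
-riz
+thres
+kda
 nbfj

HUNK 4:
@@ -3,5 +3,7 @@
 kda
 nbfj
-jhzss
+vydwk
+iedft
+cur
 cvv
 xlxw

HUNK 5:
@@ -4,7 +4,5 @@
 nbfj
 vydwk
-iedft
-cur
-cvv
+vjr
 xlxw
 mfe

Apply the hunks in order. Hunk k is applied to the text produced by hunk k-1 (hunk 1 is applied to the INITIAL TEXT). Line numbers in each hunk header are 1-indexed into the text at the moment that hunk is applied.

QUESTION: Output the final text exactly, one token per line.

Hunk 1: at line 3 remove [bad,sfbp,wnz] add [riz,nbfj] -> 9 lines: emv rxxdf wxhi riz nbfj wwii nnqxo mfe fgftz
Hunk 2: at line 4 remove [wwii,nnqxo] add [jhzss,cvv,xlxw] -> 10 lines: emv rxxdf wxhi riz nbfj jhzss cvv xlxw mfe fgftz
Hunk 3: at line 1 remove [rxxdf,wxhi,riz] add [thres,kda] -> 9 lines: emv thres kda nbfj jhzss cvv xlxw mfe fgftz
Hunk 4: at line 3 remove [jhzss] add [vydwk,iedft,cur] -> 11 lines: emv thres kda nbfj vydwk iedft cur cvv xlxw mfe fgftz
Hunk 5: at line 4 remove [iedft,cur,cvv] add [vjr] -> 9 lines: emv thres kda nbfj vydwk vjr xlxw mfe fgftz

Answer: emv
thres
kda
nbfj
vydwk
vjr
xlxw
mfe
fgftz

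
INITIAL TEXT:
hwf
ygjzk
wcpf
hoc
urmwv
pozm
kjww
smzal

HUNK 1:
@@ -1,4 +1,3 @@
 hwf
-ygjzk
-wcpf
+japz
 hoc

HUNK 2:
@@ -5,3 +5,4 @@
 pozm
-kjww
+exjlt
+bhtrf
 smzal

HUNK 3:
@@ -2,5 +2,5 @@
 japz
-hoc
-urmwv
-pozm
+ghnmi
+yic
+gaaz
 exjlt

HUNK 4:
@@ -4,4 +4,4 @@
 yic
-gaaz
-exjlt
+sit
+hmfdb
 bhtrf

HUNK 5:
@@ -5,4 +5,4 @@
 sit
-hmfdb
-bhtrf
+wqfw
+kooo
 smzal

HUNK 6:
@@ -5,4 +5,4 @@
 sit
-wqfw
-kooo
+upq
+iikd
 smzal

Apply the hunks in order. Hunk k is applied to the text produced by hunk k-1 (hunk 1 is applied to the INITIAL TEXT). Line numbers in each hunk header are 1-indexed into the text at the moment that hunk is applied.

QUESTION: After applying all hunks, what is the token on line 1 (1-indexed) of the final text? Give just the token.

Hunk 1: at line 1 remove [ygjzk,wcpf] add [japz] -> 7 lines: hwf japz hoc urmwv pozm kjww smzal
Hunk 2: at line 5 remove [kjww] add [exjlt,bhtrf] -> 8 lines: hwf japz hoc urmwv pozm exjlt bhtrf smzal
Hunk 3: at line 2 remove [hoc,urmwv,pozm] add [ghnmi,yic,gaaz] -> 8 lines: hwf japz ghnmi yic gaaz exjlt bhtrf smzal
Hunk 4: at line 4 remove [gaaz,exjlt] add [sit,hmfdb] -> 8 lines: hwf japz ghnmi yic sit hmfdb bhtrf smzal
Hunk 5: at line 5 remove [hmfdb,bhtrf] add [wqfw,kooo] -> 8 lines: hwf japz ghnmi yic sit wqfw kooo smzal
Hunk 6: at line 5 remove [wqfw,kooo] add [upq,iikd] -> 8 lines: hwf japz ghnmi yic sit upq iikd smzal
Final line 1: hwf

Answer: hwf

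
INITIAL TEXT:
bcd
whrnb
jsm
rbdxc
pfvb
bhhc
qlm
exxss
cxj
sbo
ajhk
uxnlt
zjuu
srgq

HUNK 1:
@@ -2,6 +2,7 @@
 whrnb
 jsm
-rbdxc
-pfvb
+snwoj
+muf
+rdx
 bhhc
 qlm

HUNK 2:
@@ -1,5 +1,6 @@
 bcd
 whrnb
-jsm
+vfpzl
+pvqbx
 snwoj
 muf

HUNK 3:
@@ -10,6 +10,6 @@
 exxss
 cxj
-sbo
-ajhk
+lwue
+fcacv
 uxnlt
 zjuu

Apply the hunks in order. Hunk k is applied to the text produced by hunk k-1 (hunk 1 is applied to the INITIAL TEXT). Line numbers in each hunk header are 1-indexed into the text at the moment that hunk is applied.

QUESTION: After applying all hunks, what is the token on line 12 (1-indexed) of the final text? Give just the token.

Hunk 1: at line 2 remove [rbdxc,pfvb] add [snwoj,muf,rdx] -> 15 lines: bcd whrnb jsm snwoj muf rdx bhhc qlm exxss cxj sbo ajhk uxnlt zjuu srgq
Hunk 2: at line 1 remove [jsm] add [vfpzl,pvqbx] -> 16 lines: bcd whrnb vfpzl pvqbx snwoj muf rdx bhhc qlm exxss cxj sbo ajhk uxnlt zjuu srgq
Hunk 3: at line 10 remove [sbo,ajhk] add [lwue,fcacv] -> 16 lines: bcd whrnb vfpzl pvqbx snwoj muf rdx bhhc qlm exxss cxj lwue fcacv uxnlt zjuu srgq
Final line 12: lwue

Answer: lwue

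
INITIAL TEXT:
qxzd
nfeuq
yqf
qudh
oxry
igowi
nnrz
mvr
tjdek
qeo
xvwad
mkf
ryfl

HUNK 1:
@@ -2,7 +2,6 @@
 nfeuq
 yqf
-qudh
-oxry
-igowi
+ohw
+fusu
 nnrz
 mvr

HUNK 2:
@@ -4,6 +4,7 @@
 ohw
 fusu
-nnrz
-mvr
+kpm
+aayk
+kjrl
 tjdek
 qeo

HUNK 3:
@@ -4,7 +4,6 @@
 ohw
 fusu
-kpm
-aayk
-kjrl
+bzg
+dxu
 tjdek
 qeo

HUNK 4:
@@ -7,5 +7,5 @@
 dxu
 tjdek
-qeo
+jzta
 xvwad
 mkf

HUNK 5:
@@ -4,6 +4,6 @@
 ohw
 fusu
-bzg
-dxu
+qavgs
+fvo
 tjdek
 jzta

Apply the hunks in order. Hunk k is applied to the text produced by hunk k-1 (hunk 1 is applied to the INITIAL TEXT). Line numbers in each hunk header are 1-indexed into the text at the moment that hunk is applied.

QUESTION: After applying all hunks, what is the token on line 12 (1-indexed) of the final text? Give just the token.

Hunk 1: at line 2 remove [qudh,oxry,igowi] add [ohw,fusu] -> 12 lines: qxzd nfeuq yqf ohw fusu nnrz mvr tjdek qeo xvwad mkf ryfl
Hunk 2: at line 4 remove [nnrz,mvr] add [kpm,aayk,kjrl] -> 13 lines: qxzd nfeuq yqf ohw fusu kpm aayk kjrl tjdek qeo xvwad mkf ryfl
Hunk 3: at line 4 remove [kpm,aayk,kjrl] add [bzg,dxu] -> 12 lines: qxzd nfeuq yqf ohw fusu bzg dxu tjdek qeo xvwad mkf ryfl
Hunk 4: at line 7 remove [qeo] add [jzta] -> 12 lines: qxzd nfeuq yqf ohw fusu bzg dxu tjdek jzta xvwad mkf ryfl
Hunk 5: at line 4 remove [bzg,dxu] add [qavgs,fvo] -> 12 lines: qxzd nfeuq yqf ohw fusu qavgs fvo tjdek jzta xvwad mkf ryfl
Final line 12: ryfl

Answer: ryfl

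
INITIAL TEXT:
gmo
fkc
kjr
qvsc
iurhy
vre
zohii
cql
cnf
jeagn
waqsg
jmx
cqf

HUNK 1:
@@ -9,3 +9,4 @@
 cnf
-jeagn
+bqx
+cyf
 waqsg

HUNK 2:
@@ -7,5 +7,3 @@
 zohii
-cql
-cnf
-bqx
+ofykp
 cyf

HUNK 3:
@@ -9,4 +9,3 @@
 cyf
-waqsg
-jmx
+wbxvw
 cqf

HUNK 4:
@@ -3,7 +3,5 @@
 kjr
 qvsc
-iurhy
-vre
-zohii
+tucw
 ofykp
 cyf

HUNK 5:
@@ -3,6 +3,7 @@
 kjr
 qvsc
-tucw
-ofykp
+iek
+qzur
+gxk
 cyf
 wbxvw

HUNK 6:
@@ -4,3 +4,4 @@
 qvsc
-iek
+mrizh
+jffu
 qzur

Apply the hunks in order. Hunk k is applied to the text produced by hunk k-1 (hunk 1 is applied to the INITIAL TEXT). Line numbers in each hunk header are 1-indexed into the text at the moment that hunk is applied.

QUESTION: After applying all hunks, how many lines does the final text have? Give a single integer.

Answer: 11

Derivation:
Hunk 1: at line 9 remove [jeagn] add [bqx,cyf] -> 14 lines: gmo fkc kjr qvsc iurhy vre zohii cql cnf bqx cyf waqsg jmx cqf
Hunk 2: at line 7 remove [cql,cnf,bqx] add [ofykp] -> 12 lines: gmo fkc kjr qvsc iurhy vre zohii ofykp cyf waqsg jmx cqf
Hunk 3: at line 9 remove [waqsg,jmx] add [wbxvw] -> 11 lines: gmo fkc kjr qvsc iurhy vre zohii ofykp cyf wbxvw cqf
Hunk 4: at line 3 remove [iurhy,vre,zohii] add [tucw] -> 9 lines: gmo fkc kjr qvsc tucw ofykp cyf wbxvw cqf
Hunk 5: at line 3 remove [tucw,ofykp] add [iek,qzur,gxk] -> 10 lines: gmo fkc kjr qvsc iek qzur gxk cyf wbxvw cqf
Hunk 6: at line 4 remove [iek] add [mrizh,jffu] -> 11 lines: gmo fkc kjr qvsc mrizh jffu qzur gxk cyf wbxvw cqf
Final line count: 11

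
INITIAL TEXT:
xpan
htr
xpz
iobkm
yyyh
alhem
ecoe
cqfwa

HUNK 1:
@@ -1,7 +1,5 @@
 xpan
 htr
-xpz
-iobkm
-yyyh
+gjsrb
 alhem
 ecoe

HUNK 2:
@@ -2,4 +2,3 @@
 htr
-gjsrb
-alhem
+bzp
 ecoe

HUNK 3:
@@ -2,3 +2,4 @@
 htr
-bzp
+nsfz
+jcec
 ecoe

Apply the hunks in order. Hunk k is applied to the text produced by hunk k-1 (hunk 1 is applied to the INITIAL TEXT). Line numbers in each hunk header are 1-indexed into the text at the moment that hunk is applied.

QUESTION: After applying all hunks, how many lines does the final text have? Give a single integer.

Answer: 6

Derivation:
Hunk 1: at line 1 remove [xpz,iobkm,yyyh] add [gjsrb] -> 6 lines: xpan htr gjsrb alhem ecoe cqfwa
Hunk 2: at line 2 remove [gjsrb,alhem] add [bzp] -> 5 lines: xpan htr bzp ecoe cqfwa
Hunk 3: at line 2 remove [bzp] add [nsfz,jcec] -> 6 lines: xpan htr nsfz jcec ecoe cqfwa
Final line count: 6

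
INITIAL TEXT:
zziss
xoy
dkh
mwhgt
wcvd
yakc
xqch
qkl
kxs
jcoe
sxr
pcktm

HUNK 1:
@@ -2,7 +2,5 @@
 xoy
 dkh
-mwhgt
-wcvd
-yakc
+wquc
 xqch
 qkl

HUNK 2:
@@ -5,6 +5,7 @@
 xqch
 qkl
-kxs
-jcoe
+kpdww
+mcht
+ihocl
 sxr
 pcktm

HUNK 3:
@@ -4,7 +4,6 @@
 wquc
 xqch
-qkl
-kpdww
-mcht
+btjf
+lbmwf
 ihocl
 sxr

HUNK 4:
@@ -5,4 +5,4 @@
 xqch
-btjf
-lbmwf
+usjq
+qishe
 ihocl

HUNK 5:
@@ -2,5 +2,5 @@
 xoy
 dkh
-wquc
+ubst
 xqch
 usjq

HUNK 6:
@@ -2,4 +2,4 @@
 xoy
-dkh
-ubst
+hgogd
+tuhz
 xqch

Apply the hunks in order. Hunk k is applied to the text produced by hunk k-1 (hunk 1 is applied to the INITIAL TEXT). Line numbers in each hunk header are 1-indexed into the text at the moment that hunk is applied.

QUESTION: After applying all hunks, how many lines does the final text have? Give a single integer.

Hunk 1: at line 2 remove [mwhgt,wcvd,yakc] add [wquc] -> 10 lines: zziss xoy dkh wquc xqch qkl kxs jcoe sxr pcktm
Hunk 2: at line 5 remove [kxs,jcoe] add [kpdww,mcht,ihocl] -> 11 lines: zziss xoy dkh wquc xqch qkl kpdww mcht ihocl sxr pcktm
Hunk 3: at line 4 remove [qkl,kpdww,mcht] add [btjf,lbmwf] -> 10 lines: zziss xoy dkh wquc xqch btjf lbmwf ihocl sxr pcktm
Hunk 4: at line 5 remove [btjf,lbmwf] add [usjq,qishe] -> 10 lines: zziss xoy dkh wquc xqch usjq qishe ihocl sxr pcktm
Hunk 5: at line 2 remove [wquc] add [ubst] -> 10 lines: zziss xoy dkh ubst xqch usjq qishe ihocl sxr pcktm
Hunk 6: at line 2 remove [dkh,ubst] add [hgogd,tuhz] -> 10 lines: zziss xoy hgogd tuhz xqch usjq qishe ihocl sxr pcktm
Final line count: 10

Answer: 10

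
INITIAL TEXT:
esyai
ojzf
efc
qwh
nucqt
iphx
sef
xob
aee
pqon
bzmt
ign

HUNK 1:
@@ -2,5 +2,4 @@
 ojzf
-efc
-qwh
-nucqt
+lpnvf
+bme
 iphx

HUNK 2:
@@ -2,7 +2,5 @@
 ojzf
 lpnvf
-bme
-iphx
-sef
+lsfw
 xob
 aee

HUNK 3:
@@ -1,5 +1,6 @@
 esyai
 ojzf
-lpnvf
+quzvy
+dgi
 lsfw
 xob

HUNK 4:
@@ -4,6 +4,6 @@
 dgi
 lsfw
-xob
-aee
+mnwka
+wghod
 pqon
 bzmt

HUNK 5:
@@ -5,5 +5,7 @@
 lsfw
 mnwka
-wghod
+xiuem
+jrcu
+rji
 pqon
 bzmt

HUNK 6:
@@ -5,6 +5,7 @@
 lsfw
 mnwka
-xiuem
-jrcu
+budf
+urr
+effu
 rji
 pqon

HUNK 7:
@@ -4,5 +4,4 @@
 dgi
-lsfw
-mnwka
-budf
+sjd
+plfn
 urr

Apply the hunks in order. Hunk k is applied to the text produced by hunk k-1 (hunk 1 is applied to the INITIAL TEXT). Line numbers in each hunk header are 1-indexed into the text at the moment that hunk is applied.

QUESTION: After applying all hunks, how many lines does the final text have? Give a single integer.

Hunk 1: at line 2 remove [efc,qwh,nucqt] add [lpnvf,bme] -> 11 lines: esyai ojzf lpnvf bme iphx sef xob aee pqon bzmt ign
Hunk 2: at line 2 remove [bme,iphx,sef] add [lsfw] -> 9 lines: esyai ojzf lpnvf lsfw xob aee pqon bzmt ign
Hunk 3: at line 1 remove [lpnvf] add [quzvy,dgi] -> 10 lines: esyai ojzf quzvy dgi lsfw xob aee pqon bzmt ign
Hunk 4: at line 4 remove [xob,aee] add [mnwka,wghod] -> 10 lines: esyai ojzf quzvy dgi lsfw mnwka wghod pqon bzmt ign
Hunk 5: at line 5 remove [wghod] add [xiuem,jrcu,rji] -> 12 lines: esyai ojzf quzvy dgi lsfw mnwka xiuem jrcu rji pqon bzmt ign
Hunk 6: at line 5 remove [xiuem,jrcu] add [budf,urr,effu] -> 13 lines: esyai ojzf quzvy dgi lsfw mnwka budf urr effu rji pqon bzmt ign
Hunk 7: at line 4 remove [lsfw,mnwka,budf] add [sjd,plfn] -> 12 lines: esyai ojzf quzvy dgi sjd plfn urr effu rji pqon bzmt ign
Final line count: 12

Answer: 12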